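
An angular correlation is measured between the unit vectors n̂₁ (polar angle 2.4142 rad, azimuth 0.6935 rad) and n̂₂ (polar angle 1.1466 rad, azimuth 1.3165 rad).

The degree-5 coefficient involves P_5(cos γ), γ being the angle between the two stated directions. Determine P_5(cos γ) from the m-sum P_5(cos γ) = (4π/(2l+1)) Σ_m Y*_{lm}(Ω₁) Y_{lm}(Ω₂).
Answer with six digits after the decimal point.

0.292899

Expand P_5 via completeness: Σ_{m} conj(Y_{5,m}) at Ω₁ times Y_{5,m} at Ω₂ —
  term(m=-5) = -0.017598-0.000468i   from Y*(Ω₁)=-0.057150-0.019314i, Y(Ω₂)=+0.278845-0.086048i
  term(m=-4) = +0.071117+0.054018i   from Y*(Ω₁)=+0.199973-0.077009i, Y(Ω₂)=+0.219115+0.354507i
  term(m=-3) = -0.016507-0.053703i   from Y*(Ω₁)=-0.199522+0.356946i, Y(Ω₂)=-0.094938+0.099311i
  term(m=-2) = +0.034279-0.101803i   from Y*(Ω₁)=-0.068902-0.370652i, Y(Ω₂)=+0.248867+0.138746i
  term(m=-1) = +0.010658-0.007657i   from Y*(Ω₁)=-0.044960-0.037373i, Y(Ω₂)=-0.056469+0.217252i
  term(m=+0) = +0.092489+0.000000i   from Y*(Ω₁)=+0.388199-0.000000i, Y(Ω₂)=+0.238252+0.000000i
  term(m=+1) = +0.010658+0.007657i   from Y*(Ω₁)=+0.044960-0.037373i, Y(Ω₂)=+0.056469+0.217252i
  term(m=+2) = +0.034279+0.101803i   from Y*(Ω₁)=-0.068902+0.370652i, Y(Ω₂)=+0.248867-0.138746i
  term(m=+3) = -0.016507+0.053703i   from Y*(Ω₁)=+0.199522+0.356946i, Y(Ω₂)=+0.094938+0.099311i
  term(m=+4) = +0.071117-0.054018i   from Y*(Ω₁)=+0.199973+0.077009i, Y(Ω₂)=+0.219115-0.354507i
  term(m=+5) = -0.017598+0.000468i   from Y*(Ω₁)=+0.057150-0.019314i, Y(Ω₂)=-0.278845-0.086048i
Σ over m = +0.256390+0.000000i; ×(4π/11) → +0.292899+0.000000i. Real part: 0.292899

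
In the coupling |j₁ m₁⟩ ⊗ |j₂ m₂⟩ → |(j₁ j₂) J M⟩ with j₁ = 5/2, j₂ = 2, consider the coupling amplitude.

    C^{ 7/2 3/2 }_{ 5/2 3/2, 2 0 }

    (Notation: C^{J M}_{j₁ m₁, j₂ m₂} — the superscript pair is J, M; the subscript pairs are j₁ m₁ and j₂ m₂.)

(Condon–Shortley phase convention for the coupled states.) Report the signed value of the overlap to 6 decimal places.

j₁+j₂−J=1  J+j₁−j₂=4  J−j₁+j₂=3  j₁+j₂+J+1=9
(j₁±m₁, j₂±m₂, J±M) = (4,1,2,2,5,2)
P² = 512/7
sum k=0..1:
  [0] +1/12 = 1/12
  [1] −1/48 = -1/48
S = 1/16
C² = P²·S² = 2/7 ; C = +0.534522

+√(2/7) = +0.534522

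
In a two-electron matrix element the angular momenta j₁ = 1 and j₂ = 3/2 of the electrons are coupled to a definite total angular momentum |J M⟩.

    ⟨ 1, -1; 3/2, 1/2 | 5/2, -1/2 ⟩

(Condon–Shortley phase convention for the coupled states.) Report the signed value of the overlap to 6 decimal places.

j₁+j₂−J=0  J+j₁−j₂=2  J−j₁+j₂=3  j₁+j₂+J+1=6
(j₁±m₁, j₂±m₂, J±M) = (0,2,2,1,2,3)
P² = 24/5
sum k=0..0:
  [0] +1/4 = 1/4
S = 1/4
C² = P²·S² = 3/10 ; C = +0.547723

+0.547723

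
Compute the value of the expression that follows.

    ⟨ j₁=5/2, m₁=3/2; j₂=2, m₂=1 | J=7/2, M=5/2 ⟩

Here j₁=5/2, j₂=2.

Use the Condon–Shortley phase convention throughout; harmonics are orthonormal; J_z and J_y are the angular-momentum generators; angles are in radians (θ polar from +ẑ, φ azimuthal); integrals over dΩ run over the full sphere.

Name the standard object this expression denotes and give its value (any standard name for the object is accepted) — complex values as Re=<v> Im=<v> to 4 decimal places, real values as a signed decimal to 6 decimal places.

Clebsch–Gordan coefficient, +√(1/63) ≈ +0.125988

This is a Clebsch–Gordan (vector-coupling) coefficient.
triangle: 1!·4!·3!/9! = 144/362880
(j±m)!: 4!·1!·3!·1!·6!·1! = 103680
prefactor² = (2J+1)·Δ·N² = 2304/7
  k=0: +1/(0!·1!·1!·3!·3!·0!) = 1/36
  k=1: −1/(1!·0!·0!·2!·4!·1!) = -1/48
Σ = 1/144  ⇒  CG² = 2304/7·(1/144)² = 1/63
CG = +√(1/63) = +0.125988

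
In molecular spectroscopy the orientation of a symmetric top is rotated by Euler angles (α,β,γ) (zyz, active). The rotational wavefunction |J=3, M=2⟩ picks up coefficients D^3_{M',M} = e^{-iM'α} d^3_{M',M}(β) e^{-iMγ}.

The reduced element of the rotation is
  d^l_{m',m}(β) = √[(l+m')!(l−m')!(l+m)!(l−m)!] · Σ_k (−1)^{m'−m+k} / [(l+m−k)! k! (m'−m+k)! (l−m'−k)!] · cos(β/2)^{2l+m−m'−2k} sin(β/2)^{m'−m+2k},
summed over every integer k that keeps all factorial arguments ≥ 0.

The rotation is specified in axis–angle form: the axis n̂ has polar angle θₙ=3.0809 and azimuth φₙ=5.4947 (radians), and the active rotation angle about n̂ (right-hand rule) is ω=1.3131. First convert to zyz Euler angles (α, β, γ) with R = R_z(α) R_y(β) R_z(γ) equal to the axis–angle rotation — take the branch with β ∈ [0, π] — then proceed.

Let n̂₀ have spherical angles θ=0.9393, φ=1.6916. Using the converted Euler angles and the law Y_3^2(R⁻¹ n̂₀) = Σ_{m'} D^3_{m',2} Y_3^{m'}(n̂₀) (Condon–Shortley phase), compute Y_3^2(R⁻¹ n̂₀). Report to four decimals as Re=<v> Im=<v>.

Axis–angle → zyz. n̂ = (sinθₙcosφₙ, sinθₙsinφₙ, cosθₙ) = (+0.042757, -0.043022, -0.998159), ω = 1.3131.
R = I cosω + sinω [n̂]ₓ + (1−cosω) n̂n̂ᵀ gives
  R = [+0.256216, +0.963829, -0.073403; -0.966570, +0.256233, -0.009347; +0.009800, +0.073344, +0.997259]
β = atan2(√(R₁₃²+R₂₃²), R₃₃) = 0.074064; α = atan2(R₂₃, R₁₃) mod 2π = 3.268245; γ = atan2(R₃₂, −R₃₁) mod 2π = 1.703622
Need the full column D^3_{m',2} for m'=−3..3 at α=3.2682, β=0.0741, γ=1.7036.
cos(β/2)=0.999314, sin(β/2)=0.037023
d^3_{-3,2}: single k=5 term ⇒ +0.000000;  D = +0.000000+0.000000i
d^3_{-2,2}: k∈[4..5] ⇒ +0.000009 -0.000000 = +0.000009;  D = -0.000009+0.000000i
d^3_{-1,2}: k∈[3..4] ⇒ +0.000320 -0.000000 = +0.000320;  D = +0.000317-0.000044i
d^3_{0,2}: k∈[2..3] ⇒ +0.007487 -0.000010 = +0.007477;  D = -0.007215+0.001963i
d^3_{1,2}: k∈[1..2] ⇒ +0.116677 -0.000320 = +0.116357;  D = +0.107517-0.044485i
d^3_{2,2}: k∈[0..1] ⇒ +0.995893 -0.006835 = +0.989059;  D = -0.858837+0.490547i
d^3_{3,2}: single k=0 term ⇒ -0.090378;  D = -0.072188+0.054379i
Y_3^{m'}(θ=0.9393,φ=1.6916) and Σ D·Y over m':
  (+0.0000+0.0000i)·(+0.0778+0.2051i)  (-0.0000+0.0000i)·(-0.3816+0.0940i)  (+0.0003-0.0000i)·(-0.0233-0.1923i)  (-0.0072+0.0020i)·(-0.2770+0.0000i)  (+0.1075-0.0445i)·(+0.0233-0.1923i)  (-0.8588+0.4905i)·(-0.3816-0.0940i)  (-0.0722+0.0544i)·(-0.0778+0.2051i)
Y_3^2(R⁻¹ n̂) = +0.364305-0.147802i

Re=0.3643 Im=-0.1478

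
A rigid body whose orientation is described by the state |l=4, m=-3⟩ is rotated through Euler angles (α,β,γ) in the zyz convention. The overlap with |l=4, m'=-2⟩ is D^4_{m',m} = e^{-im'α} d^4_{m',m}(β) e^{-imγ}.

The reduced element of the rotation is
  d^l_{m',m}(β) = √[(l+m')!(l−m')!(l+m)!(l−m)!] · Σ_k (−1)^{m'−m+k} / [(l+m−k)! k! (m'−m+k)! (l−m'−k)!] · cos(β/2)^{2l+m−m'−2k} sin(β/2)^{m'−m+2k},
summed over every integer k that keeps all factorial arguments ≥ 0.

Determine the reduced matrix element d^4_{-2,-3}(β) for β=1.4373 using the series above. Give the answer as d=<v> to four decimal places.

d=0.4367

d^4_{-2,-3}(β=1.4373) via the finite sum:
c=cos(1.437300/2)=0.752695, s=sin(1.437300/2)=0.658369; N=√[2·720·1·5040]=2693.993318
The bounds max(0,m−m')=0 and min(l+m,l−m')=1 give 2 terms
  k=0: (−1)^1·2693.9933/(720)·0.7527^7·0.6584^1 = -0.337184
  k=1: (−1)^2·2693.9933/(240)·0.7527^5·0.6584^3 = +0.773908
d^4_{-2,-3}(1.4373) = -0.337184 +0.773908 = +0.436724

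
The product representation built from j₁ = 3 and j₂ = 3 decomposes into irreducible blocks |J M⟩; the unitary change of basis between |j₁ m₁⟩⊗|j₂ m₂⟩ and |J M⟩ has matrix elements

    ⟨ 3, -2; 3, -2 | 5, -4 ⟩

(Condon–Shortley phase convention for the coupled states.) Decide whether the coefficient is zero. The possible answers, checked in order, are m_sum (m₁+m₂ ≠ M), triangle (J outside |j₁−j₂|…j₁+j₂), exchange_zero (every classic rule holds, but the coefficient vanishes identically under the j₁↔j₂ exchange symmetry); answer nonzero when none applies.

m-sum: m₁+m₂ = -2+(-2) = -4, M = -4  ✓
triangle: |j₁−j₂| = 0 ≤ J = 5 ≤ j₁+j₂ = 6  ✓
exchange: j₁=j₂ and m₁=m₂, and (−1)^(j₁+j₂−J) = (−1)^1 = −1 forces ⟨j₁m₁;j₂m₂|JM⟩ = −⟨j₂m₂;j₁m₁|JM⟩ = −⟨j₁m₁;j₂m₂|JM⟩ ⇒ the coefficient vanishes identically
Racah sum check: Σ_k collapses to 0 ⇒ CG = 0

exchange_zero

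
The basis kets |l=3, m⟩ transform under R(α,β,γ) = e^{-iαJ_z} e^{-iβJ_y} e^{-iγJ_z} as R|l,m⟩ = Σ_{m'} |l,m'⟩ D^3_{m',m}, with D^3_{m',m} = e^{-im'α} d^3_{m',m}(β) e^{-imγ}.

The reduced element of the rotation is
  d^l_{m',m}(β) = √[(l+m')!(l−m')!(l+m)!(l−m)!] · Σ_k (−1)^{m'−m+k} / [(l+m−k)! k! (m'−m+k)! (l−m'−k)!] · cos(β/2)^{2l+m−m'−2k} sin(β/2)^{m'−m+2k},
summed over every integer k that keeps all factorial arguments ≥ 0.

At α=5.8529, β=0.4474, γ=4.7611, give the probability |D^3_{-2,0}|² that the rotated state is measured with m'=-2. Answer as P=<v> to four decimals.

D^3_{-2,0}(5.8529,0.4474,4.7611) = e^{-i·-2·5.8529}·d^3_{-2,0}(0.4474)·e^{-i·0·4.7611}. Compute d first:
c=cos(0.447400/2)=0.975083, s=sin(0.447400/2)=0.221839; N=√[1·120·6·6]=65.726707
Admissible k: 2..3 (factorial args all ≥0)
  k=2: (−1)^0·65.7267/(12)·0.9751^4·0.2218^2 = +0.243671
  k=3: (−1)^1·65.7267/(12)·0.9751^2·0.2218^4 = -0.012612
d^3_{-2,0}(0.4474) = +0.243671 -0.012612 = +0.231058
|D^3_{-2,0}|² = |d^3_{-2,0}(β)|² = (+0.231058)² = 0.053388 (the z-rotation phases have unit modulus)

P=0.0534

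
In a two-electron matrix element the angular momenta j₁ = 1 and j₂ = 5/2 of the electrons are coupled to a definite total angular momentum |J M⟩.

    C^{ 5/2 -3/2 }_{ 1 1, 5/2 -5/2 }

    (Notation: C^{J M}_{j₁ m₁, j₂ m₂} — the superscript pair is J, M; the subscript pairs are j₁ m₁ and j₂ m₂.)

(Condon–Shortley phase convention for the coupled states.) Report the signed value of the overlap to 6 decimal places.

j₁+j₂−J=1  J+j₁−j₂=1  J−j₁+j₂=4  j₁+j₂+J+1=7
(j₁±m₁, j₂±m₂, J±M) = (2,0,0,5,1,4)
P² = 1152/7
sum k=0..0:
  [0] +1/24 = 1/24
S = 1/24
C² = P²·S² = 2/7 ; C = +0.534522

+0.534522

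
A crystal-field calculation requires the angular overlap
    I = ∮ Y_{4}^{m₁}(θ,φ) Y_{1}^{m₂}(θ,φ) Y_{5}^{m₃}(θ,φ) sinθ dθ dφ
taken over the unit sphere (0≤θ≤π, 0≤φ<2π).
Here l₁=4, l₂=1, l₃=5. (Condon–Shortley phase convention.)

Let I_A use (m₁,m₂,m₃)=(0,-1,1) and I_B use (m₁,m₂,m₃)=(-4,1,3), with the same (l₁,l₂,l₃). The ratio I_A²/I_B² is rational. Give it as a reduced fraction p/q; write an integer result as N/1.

15/1

l's match ⇒ only the (l;m) 3-j factors differ between A and B.
A: triangle coeff Δ(4,1,5) = 1/495; Σ_t [0,0]: t=0:+1/1152 = 1/1152; (3j)²=1/33 [(4 1 5; 0 -1 1)], sign=+1
B: triangle coeff Δ(4,1,5) = 1/495; Σ_t [0,0]: t=0:+1/80640 = 1/80640; (3j)²=1/495 [(4 1 5; -4 1 3)], sign=+1
I_A²/I_B² = (1/33)/(1/495) = 15/1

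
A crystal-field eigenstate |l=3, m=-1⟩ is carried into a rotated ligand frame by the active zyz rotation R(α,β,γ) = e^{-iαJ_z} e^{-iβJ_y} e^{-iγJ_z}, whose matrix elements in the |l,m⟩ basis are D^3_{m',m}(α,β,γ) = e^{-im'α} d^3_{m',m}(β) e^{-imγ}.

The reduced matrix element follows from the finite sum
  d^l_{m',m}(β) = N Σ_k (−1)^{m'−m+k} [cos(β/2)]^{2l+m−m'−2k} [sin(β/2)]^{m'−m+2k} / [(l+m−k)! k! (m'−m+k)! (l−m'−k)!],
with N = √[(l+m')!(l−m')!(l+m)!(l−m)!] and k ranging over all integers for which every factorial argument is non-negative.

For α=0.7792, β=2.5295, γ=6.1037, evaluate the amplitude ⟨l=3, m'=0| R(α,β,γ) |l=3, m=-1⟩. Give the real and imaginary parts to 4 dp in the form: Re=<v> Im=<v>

First d^3_{0,-1}(β=2.5295), then the phase factors e^{-i(0)α} and e^{-i(-1)γ}:
With c≡cos(β/2)=0.301291 and s≡sin(β/2)=0.953532, N=[6·6·2·24]^{1/2}=41.569219
The bounds max(0,m−m')=0 and min(l+m,l−m')=2 give 3 terms
  k=0: (−1)^1·41.5692/(12)·0.3013^5·0.9535^1 = -0.008201
  k=1: (−1)^2·41.5692/(4)·0.3013^3·0.9535^3 = +0.246420
  k=2: (−1)^3·41.5692/(12)·0.3013^1·0.9535^5 = -0.822723
d^3_{0,-1}(2.5295) = -0.008201 +0.246420 -0.822723 = -0.584504
Phases: e^{-i·(0)·0.7792}=+1.000000+0.000000i, e^{-i·(-1)·6.1037}=+0.983936-0.178523i ⇒ D=-0.575114+0.104347i

Re=-0.5751 Im=0.1043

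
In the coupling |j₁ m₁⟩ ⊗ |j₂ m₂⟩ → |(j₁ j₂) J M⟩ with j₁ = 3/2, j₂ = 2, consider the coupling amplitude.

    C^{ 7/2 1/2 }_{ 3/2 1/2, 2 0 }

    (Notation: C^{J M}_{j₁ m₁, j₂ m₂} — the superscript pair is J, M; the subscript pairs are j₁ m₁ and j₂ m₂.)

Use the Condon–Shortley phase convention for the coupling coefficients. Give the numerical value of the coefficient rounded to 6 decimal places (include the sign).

√[8·0!3!4!/8! · 2!1!2!2!4!3!] = √(1152/35)
  +(−1)^0/∏(0,0,1,2,2,2)! = 1/8  (running 1/8)
⟨..|..⟩ = √(1152/35)·(1/8) = +0.717137

+0.717137  (= +√(18/35))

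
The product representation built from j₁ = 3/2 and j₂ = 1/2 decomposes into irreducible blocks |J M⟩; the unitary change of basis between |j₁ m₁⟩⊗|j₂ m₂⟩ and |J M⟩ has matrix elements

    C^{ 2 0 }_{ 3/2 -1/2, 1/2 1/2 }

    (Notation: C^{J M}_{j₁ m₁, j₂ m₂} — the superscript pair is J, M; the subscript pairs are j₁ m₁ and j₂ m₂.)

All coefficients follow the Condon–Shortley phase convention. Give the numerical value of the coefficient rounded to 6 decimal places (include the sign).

+√(1/2) = +0.707107

√[5·0!3!1!/5! · 1!2!1!0!2!2!] = √(2)
  +(−1)^0/∏(0,0,2,1,1,0)! = 1/2  (running 1/2)
⟨..|..⟩ = √(2)·(1/2) = +0.707107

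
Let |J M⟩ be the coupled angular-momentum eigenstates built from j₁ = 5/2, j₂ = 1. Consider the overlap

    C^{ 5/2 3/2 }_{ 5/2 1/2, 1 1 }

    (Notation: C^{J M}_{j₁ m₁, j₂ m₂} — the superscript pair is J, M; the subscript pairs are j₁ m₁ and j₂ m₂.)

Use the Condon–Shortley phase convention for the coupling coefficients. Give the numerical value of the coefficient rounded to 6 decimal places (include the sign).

-0.676123

√[6·1!4!1!/7! · 3!2!2!0!4!1!] = √(576/35)
  +(−1)^1/∏(1,0,1,1,3,0)! = -1/6  (running -1/6)
⟨..|..⟩ = √(576/35)·(-1/6) = -0.676123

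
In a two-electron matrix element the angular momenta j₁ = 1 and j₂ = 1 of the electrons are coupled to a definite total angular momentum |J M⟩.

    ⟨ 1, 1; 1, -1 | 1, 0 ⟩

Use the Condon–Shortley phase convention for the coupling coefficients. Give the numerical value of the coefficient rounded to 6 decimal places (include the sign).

√[3·1!1!1!/4! · 2!0!0!2!1!1!] = √(1/2)
  +(−1)^0/∏(0,1,0,0,1,1)! = 1  (running 1)
⟨..|..⟩ = √(1/2)·(1) = +0.707107

+0.707107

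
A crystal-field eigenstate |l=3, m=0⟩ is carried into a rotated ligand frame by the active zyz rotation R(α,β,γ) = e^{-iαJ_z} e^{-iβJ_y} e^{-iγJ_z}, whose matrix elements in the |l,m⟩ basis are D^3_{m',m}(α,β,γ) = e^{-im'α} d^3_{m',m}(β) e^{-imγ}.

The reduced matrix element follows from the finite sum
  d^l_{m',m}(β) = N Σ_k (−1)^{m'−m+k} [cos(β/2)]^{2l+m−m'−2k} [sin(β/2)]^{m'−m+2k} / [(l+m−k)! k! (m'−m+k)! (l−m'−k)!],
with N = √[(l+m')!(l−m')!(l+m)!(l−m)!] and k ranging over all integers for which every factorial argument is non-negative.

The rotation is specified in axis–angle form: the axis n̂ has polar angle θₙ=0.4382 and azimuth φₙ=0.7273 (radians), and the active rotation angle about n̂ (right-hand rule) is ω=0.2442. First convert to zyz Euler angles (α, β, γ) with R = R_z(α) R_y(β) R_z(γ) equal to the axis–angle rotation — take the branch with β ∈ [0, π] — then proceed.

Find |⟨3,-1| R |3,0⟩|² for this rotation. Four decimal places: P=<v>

Axis–angle → zyz. n̂ = (sinθₙcosφₙ, sinθₙsinφₙ, cosθₙ) = (+0.316948, +0.282105, +0.905517), ω = 0.2442.
R = I cosω + sinω [n̂]ₓ + (1−cosω) n̂n̂ᵀ gives
  R = [+0.973311, -0.216283, +0.076722; +0.221589, +0.972692, -0.069053; -0.059692, +0.084211, +0.994658]
β = atan2(√(R₁₃²+R₂₃²), R₃₃) = 0.103405; α = atan2(R₂₃, R₁₃) mod 2π = 5.550351; γ = atan2(R₃₂, −R₃₁) mod 2π = 0.954159
D^3_{-1,0}(5.5504,0.1034,0.9542) = e^{-i·-1·5.5504}·d^3_{-1,0}(0.1034)·e^{-i·0·0.9542}. Compute d first:
Half-angle: c=0.998664, s=0.051680. N=√(2·24·6·6)=41.569219
k: max(0,(0)−(-1))=1 … min(3+(0),3−(-1))=3
  k=1: (−1)^0·41.5692/(12)·0.9987^5·0.0517^1 = +0.177831
  k=2: (−1)^1·41.5692/(4)·0.9987^3·0.0517^3 = -0.001429
  k=3: (−1)^2·41.5692/(12)·0.9987^1·0.0517^5 = +0.000001
d^3_{-1,0}(0.1034) = +0.177831 -0.001429 +0.000001 = +0.176403
|D^3_{-1,0}|² = |d^3_{-1,0}(β)|² = (+0.176403)² = 0.031118 (the z-rotation phases have unit modulus)

P=0.0311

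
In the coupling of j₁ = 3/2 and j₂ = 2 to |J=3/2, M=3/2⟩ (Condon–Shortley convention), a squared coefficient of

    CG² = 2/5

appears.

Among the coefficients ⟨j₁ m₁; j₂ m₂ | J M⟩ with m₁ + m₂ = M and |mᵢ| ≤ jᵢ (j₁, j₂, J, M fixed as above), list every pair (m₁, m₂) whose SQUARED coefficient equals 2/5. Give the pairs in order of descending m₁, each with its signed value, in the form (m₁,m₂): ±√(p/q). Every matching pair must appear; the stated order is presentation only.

(1/2,1): −√(2/5); (-1/2,2): +√(2/5)

Admissible pairs with m₁+m₂ = M = 3/2: (-1/2,2), (1/2,1), (3/2,0)
  (m₁,m₂)=(3/2,0): CG² = 1/5, CG = +√(1/5)
  (m₁,m₂)=(1/2,1): CG² = 2/5, CG = −√(2/5)   ← matches the target
  (m₁,m₂)=(-1/2,2): CG² = 2/5, CG = +√(2/5)   ← matches the target
Pairs with CG² = 2/5: (1/2,1): −√(2/5); (-1/2,2): +√(2/5)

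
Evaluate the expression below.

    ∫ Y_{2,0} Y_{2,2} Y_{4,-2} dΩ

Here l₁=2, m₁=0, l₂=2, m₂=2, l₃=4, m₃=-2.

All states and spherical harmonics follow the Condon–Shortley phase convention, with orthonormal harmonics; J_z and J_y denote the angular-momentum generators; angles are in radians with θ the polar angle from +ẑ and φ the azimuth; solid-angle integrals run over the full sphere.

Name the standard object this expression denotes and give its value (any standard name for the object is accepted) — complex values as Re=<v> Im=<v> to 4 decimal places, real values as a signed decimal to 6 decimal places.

This is a Gaunt coefficient — the integral of a triple product of spherical harmonics over the sphere.
Rules hold: Σm=0, L=8 even, 0≤4≤4.
N = 5·5·9 = 225
Δ = 0!·4!·4!/9! = 1/630
Racah Σ t=0..0: t=0:+1/16 = 1/16
⇒ 3j(2 2 4; 0 0 0)² = 2/35, sgn +1
Racah Σ t=0..0: t=0:+1/96 = 1/96
⇒ 3j(2 2 4; 0 2 -2)² = 1/42, sgn +1
4πI² = N·(3j₀)²·(3jₘ)² = 15/49
I = +1·√(0.306122/4π) = 0.15607835

Gaunt coefficient, +0.156078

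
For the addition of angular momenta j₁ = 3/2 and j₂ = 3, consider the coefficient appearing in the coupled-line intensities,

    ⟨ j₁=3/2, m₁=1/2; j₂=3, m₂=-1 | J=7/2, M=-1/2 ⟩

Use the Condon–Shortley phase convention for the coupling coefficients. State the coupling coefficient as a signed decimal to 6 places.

+√(2/7) ≈ +0.534522

triangle: 1!×2!×5!/9! = 240/362880
(j±m)!: 2!×1!×2!×4!×3!×4! = 13824
prefactor² = (2J+1)×Δ×N² = 512/7
  k=0: +1/(0!×1!×1!×2!×1!×3!) = 1/12
  k=1: −1/(1!×0!×0!×1!×2!×4!) = -1/48
Σ = 1/16  ⇒  CG² = 512/7×(1/16)² = 2/7
CG = +√(2/7) = +0.534522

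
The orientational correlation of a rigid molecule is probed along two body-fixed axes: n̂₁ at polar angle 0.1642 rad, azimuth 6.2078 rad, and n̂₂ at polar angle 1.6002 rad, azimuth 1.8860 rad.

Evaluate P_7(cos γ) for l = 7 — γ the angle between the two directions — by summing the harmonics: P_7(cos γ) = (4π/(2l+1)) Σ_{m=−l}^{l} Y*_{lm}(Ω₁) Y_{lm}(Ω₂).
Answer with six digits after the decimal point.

Summing Y*_{l m}(θ₁,φ₁)·Y_{l m}(θ₂,φ₂) over m ∈ [−7, 7]; prefactor 4π/(2·7+1) = 0.837758:
  m=-7: Y*=(0.000001, -0.000001)  Y=(0.401165, -0.295968)  product (0.000000, -0.000001)
  m=-6: Y*=(0.000032, -0.000015)  Y=(-0.017280, -0.052071)  product (-0.000001, -0.000001)
  m=-5: Y*=(0.000464, -0.000184)  Y=(0.362017, -0.001890)  product (0.000168, -0.000067)
  m=-4: Y*=(0.004764, -0.001482)  Y=(0.019636, -0.061303)  product (0.000003, -0.000321)
  m=-3: Y*=(0.034953, -0.008042)  Y=(0.263672, 0.190310)  product (0.010747, 0.004531)
  m=-2: Y*=(0.176965, -0.026885)  Y=(0.055334, -0.040380)  product (0.008707, -0.008633)
  m=-1: Y*=(0.551952, -0.041688)  Y=(0.096663, 0.296444)  product (0.065712, 0.159593)
  m=+0: Y*=(0.717065, -0.000000)  Y=(0.069718, 0.000000)  product (0.049992, 0.000000)
  m=+1: Y*=(-0.551952, -0.041688)  Y=(-0.096663, 0.296444)  product (0.065712, -0.159593)
  m=+2: Y*=(0.176965, 0.026885)  Y=(0.055334, 0.040380)  product (0.008707, 0.008633)
  m=+3: Y*=(-0.034953, -0.008042)  Y=(-0.263672, 0.190310)  product (0.010747, -0.004531)
  m=+4: Y*=(0.004764, 0.001482)  Y=(0.019636, 0.061303)  product (0.000003, 0.000321)
  m=+5: Y*=(-0.000464, -0.000184)  Y=(-0.362017, -0.001890)  product (0.000168, 0.000067)
  m=+6: Y*=(0.000032, 0.000015)  Y=(-0.017280, 0.052071)  product (-0.000001, 0.000001)
  m=+7: Y*=(-0.000001, -0.000001)  Y=(-0.401165, -0.295968)  product (0.000000, 0.000001)
Total Σ_m = (0.220660, -0.000000). Multiply by 0.837758: (0.184860, -0.000000). P_7(cos γ) = 0.184860

0.184860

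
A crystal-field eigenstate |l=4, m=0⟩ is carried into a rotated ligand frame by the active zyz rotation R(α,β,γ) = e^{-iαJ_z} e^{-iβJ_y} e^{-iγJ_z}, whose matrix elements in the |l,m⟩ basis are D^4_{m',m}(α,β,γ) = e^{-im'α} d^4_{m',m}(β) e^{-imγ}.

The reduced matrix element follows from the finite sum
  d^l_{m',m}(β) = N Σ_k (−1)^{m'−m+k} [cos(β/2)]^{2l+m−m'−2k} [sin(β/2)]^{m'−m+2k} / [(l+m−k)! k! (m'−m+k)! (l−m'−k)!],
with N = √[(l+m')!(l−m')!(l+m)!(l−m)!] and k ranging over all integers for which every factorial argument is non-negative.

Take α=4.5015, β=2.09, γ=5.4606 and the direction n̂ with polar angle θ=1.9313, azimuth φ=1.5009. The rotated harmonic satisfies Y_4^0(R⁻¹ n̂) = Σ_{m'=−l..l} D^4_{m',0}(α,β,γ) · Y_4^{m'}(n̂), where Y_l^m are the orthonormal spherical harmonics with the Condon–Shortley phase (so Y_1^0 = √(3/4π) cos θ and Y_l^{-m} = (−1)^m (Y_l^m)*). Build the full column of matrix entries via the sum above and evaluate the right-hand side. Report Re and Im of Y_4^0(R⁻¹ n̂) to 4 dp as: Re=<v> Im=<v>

Re=-0.3588 Im=0.0000

Need the full column D^4_{m',0} for m'=−4..4 at α=4.5015, β=2.0900, γ=5.4606.
cos(β/2)=0.501902, sin(β/2)=0.864925
d^4_{-4,0}: single k=4 term ⇒ +0.297124;  D = +0.197531-0.221955i
d^4_{-3,0}: k∈[3..4] ⇒ +0.243833 -0.724122 = -0.480289;  D = -0.283994-0.387330i
d^4_{-2,0}: k∈[2..4] ⇒ +0.113446 -0.898418 +1.000526 = +0.215555;  D = -0.196664+0.088244i
d^4_{-1,0}: k∈[1..4] ⇒ +0.031033 -0.552962 +1.642154 -0.812796 = +0.307430;  D = -0.064354-0.300619i
d^4_{0,0}: k∈[0..4] ⇒ +0.004027 -0.191333 +1.278471 -1.687435 +0.313203 = -0.283067;  D = -0.283067+0.000000i
d^4_{1,0}: k∈[0..3] ⇒ -0.031033 +0.552962 -1.642154 +0.812796 = -0.307430;  D = +0.064354-0.300619i
d^4_{2,0}: k∈[0..2] ⇒ +0.113446 -0.898418 +1.000526 = +0.215555;  D = -0.196664-0.088244i
d^4_{3,0}: k∈[0..1] ⇒ -0.243833 +0.724122 = +0.480289;  D = +0.283994-0.387330i
d^4_{4,0}: single k=0 term ⇒ +0.297124;  D = +0.197531+0.221955i
Y_4^{m'}(θ=1.9313,φ=1.5009) and Σ D·Y over m':
  (+0.1975-0.2220i)·(+0.3261+0.0936i)  (-0.2840-0.3873i)·(+0.0753-0.3538i)  (-0.1967+0.0882i)·(+0.0374+0.0053i)  (-0.0644-0.3006i)·(+0.0232-0.3316i)  (-0.2831+0.0000i)·(-0.0202+0.0000i)  (+0.0644-0.3006i)·(-0.0232-0.3316i)  (-0.1967-0.0882i)·(+0.0374-0.0053i)  (+0.2840-0.3873i)·(-0.0753-0.3538i)  (+0.1975+0.2220i)·(+0.3261-0.0936i)
Y_4^0(R⁻¹ n̂) = -0.358774+0.000000i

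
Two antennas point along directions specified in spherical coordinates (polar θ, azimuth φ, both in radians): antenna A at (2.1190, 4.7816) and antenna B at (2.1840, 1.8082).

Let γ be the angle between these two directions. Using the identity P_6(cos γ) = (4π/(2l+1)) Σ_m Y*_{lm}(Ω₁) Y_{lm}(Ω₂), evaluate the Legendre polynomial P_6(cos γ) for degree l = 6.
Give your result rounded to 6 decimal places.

Addition theorem: P_6(cos γ) = (4π/13) Σ_m Y*_{lm}(Ω₁) Y_{lm}(Ω₂), m = −6…6:
  [-6]  conj(Y_{6,-6})(Ω₁) = -0.17083 - 0.07532j ; Y_{6,-6}(Ω₂) = -0.02108 + 0.14298j ; Δ = 0.01437 - 0.02284j
  [-5]  conj(Y_{6,-5})(Ω₁) = -0.13395 + 0.37150j ; Y_{6,-5}(Ω₂) = 0.32667 + 0.13191j ; Δ = -0.09276 + 0.10369j
  [-4]  conj(Y_{6,-4})(Ω₁) = 0.36192 + 0.10284j ; Y_{6,-4}(Ω₂) = 0.24549 - 0.34301j ; Δ = 0.12412 - 0.09890j
  [-3]  conj(Y_{6,-3})(Ω₁) = -0.00054 + 0.00255j ; Y_{6,-3}(Ω₂) = -0.08617 - 0.09980j ; Δ = 0.00030 - 0.00017j
  [-2]  conj(Y_{6,-2})(Ω₁) = 0.34176 + 0.04761j ; Y_{6,-2}(Ω₂) = 0.25994 - 0.13362j ; Δ = 0.09520 - 0.03329j
  [-1]  conj(Y_{6,-1})(Ω₁) = 0.00904 - 0.13047j ; Y_{6,-1}(Ω₂) = -0.06001 - 0.24801j ; Δ = -0.03290 + 0.00559j
  [+0]  conj(Y_{6,0})(Ω₁) = 0.31210 + 0.00000j ; Y_{6,0}(Ω₂) = 0.22982 + 0.00000j ; Δ = 0.07173 + 0.00000j
  [+1]  conj(Y_{6,1})(Ω₁) = -0.00904 - 0.13047j ; Y_{6,1}(Ω₂) = 0.06001 - 0.24801j ; Δ = -0.03290 - 0.00559j
  [+2]  conj(Y_{6,2})(Ω₁) = 0.34176 - 0.04761j ; Y_{6,2}(Ω₂) = 0.25994 + 0.13362j ; Δ = 0.09520 + 0.03329j
  [+3]  conj(Y_{6,3})(Ω₁) = 0.00054 + 0.00255j ; Y_{6,3}(Ω₂) = 0.08617 - 0.09980j ; Δ = 0.00030 + 0.00017j
  [+4]  conj(Y_{6,4})(Ω₁) = 0.36192 - 0.10284j ; Y_{6,4}(Ω₂) = 0.24549 + 0.34301j ; Δ = 0.12412 + 0.09890j
  [+5]  conj(Y_{6,5})(Ω₁) = 0.13395 + 0.37150j ; Y_{6,5}(Ω₂) = -0.32667 + 0.13191j ; Δ = -0.09276 - 0.10369j
  [+6]  conj(Y_{6,6})(Ω₁) = -0.17083 + 0.07532j ; Y_{6,6}(Ω₂) = -0.02108 - 0.14298j ; Δ = 0.01437 + 0.02284j
Total Σ_m = 0.28839 - 0.00000j. Multiply by 0.966644: 0.27877 - 0.00000j. P_6(cos γ) = 0.278766

0.278766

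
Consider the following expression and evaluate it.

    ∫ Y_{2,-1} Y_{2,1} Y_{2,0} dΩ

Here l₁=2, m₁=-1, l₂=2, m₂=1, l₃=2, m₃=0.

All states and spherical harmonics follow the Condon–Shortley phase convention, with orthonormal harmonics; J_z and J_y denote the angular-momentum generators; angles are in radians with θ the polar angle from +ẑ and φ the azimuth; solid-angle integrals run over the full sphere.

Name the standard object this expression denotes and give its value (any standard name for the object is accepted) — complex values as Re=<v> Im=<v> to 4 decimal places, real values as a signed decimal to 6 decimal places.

This is a Gaunt coefficient — the integral of a triple product of spherical harmonics over the sphere.
Rules hold: Σm=0, L=6 even, 0≤2≤4.
N = 5·5·5 = 125
Δ = 2!·2!·2!/7! = 1/630
Racah Σ t=0..2: t=0:+1/8 t=1:−1/1 t=2:+1/8 = -3/4
⇒ 3j(2 2 2; 0 0 0)² = 2/35, sgn -1
Racah Σ t=1..2: t=1:−1/4 t=2:+1/2 = 1/4
⇒ 3j(2 2 2; -1 1 0)² = 1/70, sgn +1
4πI² = N·(3j₀)²·(3jₘ)² = 5/49
I = -1·√(0.102041/4π) = -0.09011188

Gaunt coefficient, -0.090112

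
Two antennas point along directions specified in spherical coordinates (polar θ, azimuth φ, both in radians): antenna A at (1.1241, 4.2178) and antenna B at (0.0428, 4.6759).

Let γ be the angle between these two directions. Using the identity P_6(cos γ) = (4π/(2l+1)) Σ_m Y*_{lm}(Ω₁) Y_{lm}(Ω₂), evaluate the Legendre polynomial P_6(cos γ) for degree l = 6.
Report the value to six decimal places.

Addition theorem: P_6(cos γ) = (4π/13) Σ_m Y*_{lm}(Ω₁) Y_{lm}(Ω₂), m = −6…6:
  term(m=-6) = (-0.000000, -0.000000)   from Y*(Ω₁)=(0.256036, 0.045021), Y(Ω₂)=(-0.000000, -0.000000)
  term(m=-5) = (-0.000000, -0.000000)   from Y*(Ω₁)=(-0.267403, 0.338461), Y(Ω₂)=(-0.000000, 0.000000)
  term(m=-4) = (-0.000001, -0.000003)   from Y*(Ω₁)=(-0.098497, -0.228143), Y(Ω₂)=(0.000012, 0.000002)
  term(m=-3) = (-0.000016, 0.000078)   from Y*(Ω₁)=(-0.194794, -0.016996), Y(Ω₂)=(0.000044, -0.000404)
  term(m=-2) = (-0.001851, 0.002412)   from Y*(Ω₁)=(0.176078, -0.267805), Y(Ω₂)=(-0.009463, -0.000692)
  term(m=-1) = (0.011079, -0.005463)   from Y*(Ω₁)=(-0.041964, -0.077812), Y(Ω₂)=(-0.005097, 0.139636)
  term(m=+0) = (0.325078, 0.000000)   from Y*(Ω₁)=(0.325848, -0.000000), Y(Ω₂)=(0.997636, 0.000000)
  term(m=+1) = (0.011079, 0.005463)   from Y*(Ω₁)=(0.041964, -0.077812), Y(Ω₂)=(0.005097, 0.139636)
  term(m=+2) = (-0.001851, -0.002412)   from Y*(Ω₁)=(0.176078, 0.267805), Y(Ω₂)=(-0.009463, 0.000692)
  term(m=+3) = (-0.000016, -0.000078)   from Y*(Ω₁)=(0.194794, -0.016996), Y(Ω₂)=(-0.000044, -0.000404)
  term(m=+4) = (-0.000001, 0.000003)   from Y*(Ω₁)=(-0.098497, 0.228143), Y(Ω₂)=(0.000012, -0.000002)
  term(m=+5) = (-0.000000, 0.000000)   from Y*(Ω₁)=(0.267403, 0.338461), Y(Ω₂)=(0.000000, 0.000000)
  term(m=+6) = (-0.000000, 0.000000)   from Y*(Ω₁)=(0.256036, -0.045021), Y(Ω₂)=(-0.000000, 0.000000)
Total Σ_m = (0.343501, 0.000000). Multiply by 0.966644: (0.332043, 0.000000). P_6(cos γ) = 0.332043

0.332043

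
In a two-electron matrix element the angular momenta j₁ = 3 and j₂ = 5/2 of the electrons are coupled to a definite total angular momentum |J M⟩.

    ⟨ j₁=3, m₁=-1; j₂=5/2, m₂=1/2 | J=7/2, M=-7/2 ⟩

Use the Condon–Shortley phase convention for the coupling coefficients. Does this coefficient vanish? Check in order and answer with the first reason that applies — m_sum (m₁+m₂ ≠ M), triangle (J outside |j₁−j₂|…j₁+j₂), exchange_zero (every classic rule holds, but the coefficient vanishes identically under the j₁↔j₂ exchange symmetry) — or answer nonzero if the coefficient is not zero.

m-sum: m₁+m₂ = -1+1/2 = -1/2, M = -7/2  ✗ ⇒ coefficient is 0

m_sum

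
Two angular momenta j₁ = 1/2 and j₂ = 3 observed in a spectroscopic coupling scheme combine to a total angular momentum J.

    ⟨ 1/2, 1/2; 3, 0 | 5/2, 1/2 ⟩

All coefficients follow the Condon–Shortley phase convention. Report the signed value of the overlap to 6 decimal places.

+0.654654  (= +√(3/7))

√[6·1!0!5!/7! · 1!0!3!3!3!2!] = √(432/7)
  +(−1)^0/∏(0,1,0,3,0,2)! = 1/12  (running 1/12)
⟨..|..⟩ = √(432/7)·(1/12) = +0.654654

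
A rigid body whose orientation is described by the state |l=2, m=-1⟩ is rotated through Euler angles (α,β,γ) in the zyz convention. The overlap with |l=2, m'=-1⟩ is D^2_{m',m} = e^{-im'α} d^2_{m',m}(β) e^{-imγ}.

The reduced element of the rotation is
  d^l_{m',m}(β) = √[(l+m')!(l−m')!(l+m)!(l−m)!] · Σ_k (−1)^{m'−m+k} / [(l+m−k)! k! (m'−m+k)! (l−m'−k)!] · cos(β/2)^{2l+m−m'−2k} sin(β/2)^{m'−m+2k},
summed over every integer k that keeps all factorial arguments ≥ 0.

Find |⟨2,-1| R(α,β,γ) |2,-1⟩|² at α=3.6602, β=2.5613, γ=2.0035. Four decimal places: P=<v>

First d^2_{-1,-1}(β=2.5613), then the phase factors e^{-i(-1)α} and e^{-i(-1)γ}:
c=cos(2.561300/2)=0.286092, s=sin(2.561300/2)=0.958202; N=√[1·6·1·6]=6.000000
k: max(0,(-1)−(-1))=0 … min(2+(-1),2−(-1))=1
  k=0: (−1)^0·6.0000/(6)·0.2861^4·0.9582^0 = +0.006699
  k=1: (−1)^1·6.0000/(2)·0.2861^2·0.9582^2 = -0.225449
d^2_{-1,-1}(2.5613) = +0.006699 -0.225449 = -0.218750
|D^2_{-1,-1}|² = |d^2_{-1,-1}(β)|² = (-0.218750)² = 0.047851 (the z-rotation phases have unit modulus)

P=0.0479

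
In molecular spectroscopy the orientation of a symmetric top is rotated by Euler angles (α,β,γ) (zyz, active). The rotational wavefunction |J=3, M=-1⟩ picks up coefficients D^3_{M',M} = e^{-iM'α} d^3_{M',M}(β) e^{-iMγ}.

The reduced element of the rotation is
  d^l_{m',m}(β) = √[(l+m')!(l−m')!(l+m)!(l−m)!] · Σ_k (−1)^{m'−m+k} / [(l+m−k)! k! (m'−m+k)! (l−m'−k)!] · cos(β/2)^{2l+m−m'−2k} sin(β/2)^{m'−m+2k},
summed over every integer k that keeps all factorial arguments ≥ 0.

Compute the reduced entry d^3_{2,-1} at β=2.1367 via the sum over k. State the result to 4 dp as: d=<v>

d=0.3119

d^3_{2,-1}(β=2.1367) via the finite sum:
Half-angle: c=0.481571, s=0.876407. N=√(120·1·2·24)=75.894664
The bounds max(0,m−m')=0 and min(l+m,l−m')=1 give 2 terms
  k=0: (−1)^3·75.8947/(12)·0.4816^3·0.8764^3 = -0.475476
  k=1: (−1)^4·75.8947/(24)·0.4816^1·0.8764^5 = +0.787390
d^3_{2,-1}(2.1367) = -0.475476 +0.787390 = +0.311914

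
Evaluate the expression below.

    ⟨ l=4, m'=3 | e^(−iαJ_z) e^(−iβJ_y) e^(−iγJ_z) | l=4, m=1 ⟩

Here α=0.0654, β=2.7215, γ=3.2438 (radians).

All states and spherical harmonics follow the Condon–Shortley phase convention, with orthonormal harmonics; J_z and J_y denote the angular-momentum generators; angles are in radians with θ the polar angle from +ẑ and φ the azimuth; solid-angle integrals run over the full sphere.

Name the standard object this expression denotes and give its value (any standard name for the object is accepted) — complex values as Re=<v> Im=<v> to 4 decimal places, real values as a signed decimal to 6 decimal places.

This is a Wigner D-matrix element — the rotation-matrix element ⟨l m'| R(α,β,γ) |l m⟩ in the angular-momentum basis.
Split into d^4_{3,1}(β=2.7215) × two z-phases.
Half-angle: c=0.208505, s=0.978021. N=√(5040·1·120·6)=1904.940944
The bounds max(0,m−m')=0 and min(l+m,l−m')=1 give 2 terms
  k=0: (−1)^2·1904.9409/(240)·0.2085^6·0.9780^2 = +0.000624
  k=1: (−1)^3·1904.9409/(144)·0.2085^4·0.9780^4 = -0.022876
d^4_{3,1}(2.7215) = +0.000624 -0.022876 = -0.022252
Phases: e^{-i·(3)·0.0654}=+0.980814-0.194944i, e^{-i·(1)·3.2438}=-0.994781+0.102029i ⇒ D=+0.021269-0.006542i

Wigner D-matrix element, Re=0.0213 Im=-0.0065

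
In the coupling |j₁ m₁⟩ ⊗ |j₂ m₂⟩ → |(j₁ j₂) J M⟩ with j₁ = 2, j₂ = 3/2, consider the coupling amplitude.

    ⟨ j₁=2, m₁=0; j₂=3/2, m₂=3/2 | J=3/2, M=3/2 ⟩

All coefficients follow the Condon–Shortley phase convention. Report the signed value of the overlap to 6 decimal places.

√[4·2!2!1!/6! · 2!2!3!0!3!0!] = √(16/5)
  +(−1)^2/∏(2,0,0,1,2,0)! = 1/4  (running 1/4)
⟨..|..⟩ = √(16/5)·(1/4) = +0.447214

+√(1/5) = +0.447214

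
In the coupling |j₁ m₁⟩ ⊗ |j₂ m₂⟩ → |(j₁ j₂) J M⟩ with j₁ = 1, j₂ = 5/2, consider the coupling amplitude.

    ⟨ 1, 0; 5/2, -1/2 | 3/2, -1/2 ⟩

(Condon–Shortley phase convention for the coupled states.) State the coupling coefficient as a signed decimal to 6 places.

−√(2/5) ≈ -0.632456

triangle: 2!·0!·3!/6! = 12/720
(j±m)!: 1!·1!·2!·3!·1!·2! = 24
prefactor² = (2J+1)·Δ·N² = 8/5
  k=1: −1/(1!·1!·0!·1!·0!·2!) = -1/2
Σ = -1/2  ⇒  CG² = 8/5·(-1/2)² = 2/5
CG = −√(2/5) = -0.632456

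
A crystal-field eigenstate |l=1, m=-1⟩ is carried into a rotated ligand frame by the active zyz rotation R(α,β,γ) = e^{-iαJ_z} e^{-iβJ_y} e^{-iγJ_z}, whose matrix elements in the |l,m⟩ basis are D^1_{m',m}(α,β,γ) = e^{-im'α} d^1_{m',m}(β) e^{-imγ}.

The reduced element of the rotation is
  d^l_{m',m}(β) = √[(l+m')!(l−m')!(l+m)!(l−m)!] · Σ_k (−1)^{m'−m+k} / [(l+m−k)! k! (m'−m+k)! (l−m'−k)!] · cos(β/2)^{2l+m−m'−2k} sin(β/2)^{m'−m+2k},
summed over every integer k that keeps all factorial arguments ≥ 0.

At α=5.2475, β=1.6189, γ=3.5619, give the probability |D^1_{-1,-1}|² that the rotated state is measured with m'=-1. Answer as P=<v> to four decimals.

P=0.2265

First d^1_{-1,-1}(β=1.6189), then the phase factors e^{-i(-1)α} and e^{-i(-1)γ}:
c=cos(1.618900/2)=0.689897, s=sin(1.618900/2)=0.723908; N=√[1·2·1·2]=2.000000
k: max(0,(-1)−(-1))=0 … min(1+(-1),1−(-1))=0
  k=0: (−1)^0·2.0000/(2)·0.6899^2·0.7239^0 = +0.475957
d^1_{-1,-1}(1.6189) = +0.475957
|D^1_{-1,-1}|² = |d^1_{-1,-1}(β)|² = (+0.475957)² = 0.226535 (the z-rotation phases have unit modulus)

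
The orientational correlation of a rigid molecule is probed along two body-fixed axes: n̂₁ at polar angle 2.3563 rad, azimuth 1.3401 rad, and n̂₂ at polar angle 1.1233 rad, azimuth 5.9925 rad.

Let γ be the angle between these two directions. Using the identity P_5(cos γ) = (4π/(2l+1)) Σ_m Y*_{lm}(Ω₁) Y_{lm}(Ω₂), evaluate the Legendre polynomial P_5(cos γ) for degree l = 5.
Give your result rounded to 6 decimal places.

Expand P_5 via completeness: Σ_{m} conj(Y_{5,m}) at Ω₁ times Y_{5,m} at Ω₂ —
  m=-5: (0.074967, 0.033237) × (0.032368, 0.274506) = (-0.006697, 0.021655)  (running Σ = (-0.006697, 0.021655))
  m=-4: (-0.156560, 0.206797) × (0.166481, 0.385086) = (-0.105699, -0.025861)  (running Σ = (-0.112396, -0.004207))
  m=-3: (-0.273168, -0.329573) × (0.111715, 0.132972) = (0.013307, -0.073142)  (running Σ = (-0.099089, -0.077349))
  m=-2: (0.268410, -0.133449) × (-0.218316, -0.143462) = (-0.077743, -0.009372)  (running Σ = (-0.176832, -0.086721))
  m=-1: (-0.038796, -0.165175) × (-0.244849, -0.073249) = (-0.002600, 0.043285)  (running Σ = (-0.179432, -0.043437))
  m=0: (0.351558, -0.000000) × (0.207585, 0.000000) = (0.072978, 0.000000)  (running Σ = (-0.106454, -0.043437))
  m=1: (0.038796, -0.165175) × (0.244849, -0.073249) = (-0.002600, -0.043285)  (running Σ = (-0.109053, -0.086721))
  m=2: (0.268410, 0.133449) × (-0.218316, 0.143462) = (-0.077743, 0.009372)  (running Σ = (-0.186796, -0.077349))
  m=3: (0.273168, -0.329573) × (-0.111715, 0.132972) = (0.013307, 0.073142)  (running Σ = (-0.173489, -0.004207))
  m=4: (-0.156560, -0.206797) × (0.166481, -0.385086) = (-0.105699, 0.025861)  (running Σ = (-0.279188, 0.021655))
  m=5: (-0.074967, 0.033237) × (-0.032368, 0.274506) = (-0.006697, -0.021655)  (running Σ = (-0.285885, -0.000000))
Total Σ_m = (-0.285885, -0.000000). Multiply by 1.142397: (-0.326595, -0.000000). P_5(cos γ) = -0.326595

-0.326595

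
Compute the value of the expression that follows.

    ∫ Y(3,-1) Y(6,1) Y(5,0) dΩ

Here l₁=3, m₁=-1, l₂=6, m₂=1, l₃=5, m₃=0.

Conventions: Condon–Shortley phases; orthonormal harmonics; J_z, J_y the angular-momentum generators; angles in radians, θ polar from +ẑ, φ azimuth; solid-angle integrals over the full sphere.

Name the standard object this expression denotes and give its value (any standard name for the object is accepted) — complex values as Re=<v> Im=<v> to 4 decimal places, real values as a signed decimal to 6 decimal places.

This is a Gaunt coefficient — the integral of a triple product of spherical harmonics over the sphere.
Checks pass: Σm=0; 14 even; l₃=5∈[3,9].
(2·3+1)(2·6+1)(2·5+1) = 1001
Δ: 4! 2! 8! / 15! → 1/675675
sum: t=1:−1/8640 t=2:+1/2304 t=3:−1/8640 = 7/34560
3j²(3 6 5; 0 0 0) = Δ·Π!·Σ² = 7/429  (sign -1)
sum: t=2:+1/5760 t=3:−1/3456 t=4:+1/34560 = -1/11520
3j²(3 6 5; -1 1 0) = Δ·Π!·Σ² = 2/429  (sign +1)
combine: 4πI² = 1001·7/429·2/429 = 98/1287
take √, sign -1: I = -0.07784287

Gaunt coefficient, -0.077843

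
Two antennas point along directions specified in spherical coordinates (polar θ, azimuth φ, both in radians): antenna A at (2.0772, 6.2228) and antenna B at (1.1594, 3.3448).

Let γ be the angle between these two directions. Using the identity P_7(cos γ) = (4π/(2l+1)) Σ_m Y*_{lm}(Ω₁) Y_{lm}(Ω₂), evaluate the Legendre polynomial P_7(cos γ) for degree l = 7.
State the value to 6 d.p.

Summing Y*_{l m}(θ₁,φ₁)·Y_{l m}(θ₂,φ₂) over m ∈ [−7, 7]; prefactor 4π/(2·7+1) = 0.837758:
  term(m=-7) = 0.01440 + 0.05116j   from Y*(Ω₁)=0.17836 - 0.08023j, Y(Ω₂)=-0.04016 + 0.26875j
  term(m=-6) = 0.00194 + 0.18003j   from Y*(Ω₁)=-0.37952 + 0.14385j, Y(Ω₂)=0.15275 - 0.41646j
  term(m=-5) = -0.02474 + 0.09577j   from Y*(Ω₁)=0.36880 - 0.11486j, Y(Ω₂)=-0.13488 + 0.21766j
  term(m=-4) = 0.00114 - 0.00202j   from Y*(Ω₁)=-0.01180 + 0.00291j, Y(Ω₂)=-0.13115 + 0.13855j
  term(m=-3) = -0.07969 + 0.08055j   from Y*(Ω₁)=-0.33568 + 0.06148j, Y(Ω₂)=0.27220 - 0.19009j
  term(m=-2) = 0.00833 - 0.00485j   from Y*(Ω₁)=0.17076 - 0.02072j, Y(Ω₂)=0.05149 - 0.02216j
  term(m=-1) = -0.08882 + 0.02397j   from Y*(Ω₁)=0.27595 - 0.01668j, Y(Ω₂)=-0.32594 + 0.06716j
  term(m=+0) = 0.00341 + 0.00000j   from Y*(Ω₁)=-0.20989 + 0.00000j, Y(Ω₂)=-0.01624 + 0.00000j
  term(m=+1) = -0.08882 - 0.02397j   from Y*(Ω₁)=-0.27595 - 0.01668j, Y(Ω₂)=0.32594 + 0.06716j
  term(m=+2) = 0.00833 + 0.00485j   from Y*(Ω₁)=0.17076 + 0.02072j, Y(Ω₂)=0.05149 + 0.02216j
  term(m=+3) = -0.07969 - 0.08055j   from Y*(Ω₁)=0.33568 + 0.06148j, Y(Ω₂)=-0.27220 - 0.19009j
  term(m=+4) = 0.00114 + 0.00202j   from Y*(Ω₁)=-0.01180 - 0.00291j, Y(Ω₂)=-0.13115 - 0.13855j
  term(m=+5) = -0.02474 - 0.09577j   from Y*(Ω₁)=-0.36880 - 0.11486j, Y(Ω₂)=0.13488 + 0.21766j
  term(m=+6) = 0.00194 - 0.18003j   from Y*(Ω₁)=-0.37952 - 0.14385j, Y(Ω₂)=0.15275 + 0.41646j
  term(m=+7) = 0.01440 - 0.05116j   from Y*(Ω₁)=-0.17836 - 0.08023j, Y(Ω₂)=0.04016 + 0.26875j
Accumulated sum -0.33147 + 0.00000j; after 4π/(2l+1) scaling, -0.27769 + 0.00000j ⇒ P_7 = -0.277688

-0.277688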